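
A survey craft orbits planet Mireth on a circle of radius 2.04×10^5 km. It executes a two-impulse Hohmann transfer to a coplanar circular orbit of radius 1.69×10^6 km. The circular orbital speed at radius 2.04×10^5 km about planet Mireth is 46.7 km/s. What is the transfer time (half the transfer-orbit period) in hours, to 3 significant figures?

From the circular-orbit relation v² = μ/r at r = 2.04×10^5 km: μ = v²r = (46.7)² × 2.04×10^5 = 4.44902×10^8 km³/s².
The Hohmann ellipse has a_t = (r₁ + r₂)/2 = 9.470×10^5 km.
Half the transfer-orbit period gives t = π√(a_t³/μ) = 1.373×10^5 s.
Converting: 1.373×10^5 s ÷ 3600 s/hour = 38.1 hours.

t = 38.1 hours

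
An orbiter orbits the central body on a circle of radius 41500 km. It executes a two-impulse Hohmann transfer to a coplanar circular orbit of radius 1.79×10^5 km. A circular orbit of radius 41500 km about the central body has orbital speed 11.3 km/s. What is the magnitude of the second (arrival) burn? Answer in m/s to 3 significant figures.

From the circular-orbit relation v² = μ/r at r = 41500 km: μ = v²r = (11.3)² × 41500 = 5.29914×10^6 km³/s².
The Hohmann ellipse has a_t = (r₁ + r₂)/2 = 1.1025×10^5 km.
Circular speed at r = 1.790×10^5 km: v_c = √(μ/r) = 5.441 km/s.
Transfer-orbit speed at the same r (vis-viva, a = a_t): v_t = √[μ(2/r − 1/a_t)] = 3.338 km/s.
Δv₂ = |v_t − v_c| = |3.338 − 5.441| = 2.103 km/s.

Δv₂ = 2100 m/s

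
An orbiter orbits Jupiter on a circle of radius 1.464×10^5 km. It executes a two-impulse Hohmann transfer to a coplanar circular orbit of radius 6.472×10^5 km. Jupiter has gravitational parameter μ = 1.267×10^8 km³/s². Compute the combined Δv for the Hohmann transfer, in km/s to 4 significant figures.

Δv = 13.65 km/s

Transfer-ellipse semi-major axis a_t = (r₁ + r₂)/2 = (1.464×10^5 + 6.472×10^5)/2 = 3.968×10^5 km.
Circular speed at r₁: v₁ = √(μ/r₁) = √(1.267×10^8/1.464×10^5) = 29.418 km/s.
On the transfer ellipse at r₁, vis-viva gives v_p = √[μ(2/r₁ − 1/a_t)] = 37.571 km/s.
First burn Δv₁ = |v_p − v₁| = 8.153 km/s.
Circular speed at r₂: v₂ = √(μ/r₂) = 13.992 km/s.
Transfer-orbit speed at r₂: v_a = √[μ(2/r₂ − 1/a_t)] = 8.4987 km/s.
Second burn Δv₂ = |v₂ − v_a| = 5.493 km/s.
Total Δv = Δv₁ + Δv₂ = 13.65 km/s.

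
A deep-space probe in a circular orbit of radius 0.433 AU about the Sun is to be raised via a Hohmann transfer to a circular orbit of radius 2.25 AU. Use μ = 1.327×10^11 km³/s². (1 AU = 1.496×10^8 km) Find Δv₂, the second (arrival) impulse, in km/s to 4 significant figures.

In km: r₁ = 0.433 × 1.496×10^8 = 6.47768×10^7 km; r₂ = 2.25 × 1.496×10^8 = 3.366×10^8 km.
Semi-major axis of the transfer orbit: a_t = (6.47768×10^7 + 3.366×10^8)/2 = 2.006884×10^8 km.
Circular speed at r = 3.366×10^8 km: v_c = √(μ/r) = 19.855 km/s.
Transfer-orbit speed at the same r (vis-viva, a = a_t): v_t = √[μ(2/r − 1/a_t)] = 11.280 km/s.
Δv₂ = |v_t − v_c| = |11.280 − 19.855| = 8.575 km/s.

Δv₂ = 8.575 km/s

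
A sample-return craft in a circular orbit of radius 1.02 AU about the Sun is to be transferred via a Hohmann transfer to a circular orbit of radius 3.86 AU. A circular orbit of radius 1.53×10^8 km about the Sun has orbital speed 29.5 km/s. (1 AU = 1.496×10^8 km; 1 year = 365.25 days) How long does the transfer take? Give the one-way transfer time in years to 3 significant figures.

t = 1.90 years

From the circular-orbit relation v² = μ/r at r = 1.53×10^8 km: μ = v²r = (29.5)² × 1.53×10^8 = 1.33148×10^11 km³/s².
In km: r₁ = 1.02 × 1.496×10^8 = 1.52592×10^8 km; r₂ = 3.86 × 1.496×10^8 = 5.77456×10^8 km.
The Hohmann ellipse has a_t = (r₁ + r₂)/2 = 3.65024×10^8 km.
Half the transfer-orbit period gives t = π√(a_t³/μ) = 6.004×10^7 s.
Converting: 6.004×10^7 s ÷ 3.15576×10^7 s/year (365.25 × 86400) = 1.90 years.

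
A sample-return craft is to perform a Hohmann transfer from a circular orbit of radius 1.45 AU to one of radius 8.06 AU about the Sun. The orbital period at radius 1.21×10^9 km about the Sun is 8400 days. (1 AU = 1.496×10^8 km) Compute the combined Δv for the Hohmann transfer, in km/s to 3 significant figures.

From Kepler's third law T² = 4π²r³/μ at r = 1.21×10^9 km, T = 8400 days = 8400 × 86400 s = 7.2576×10^8 s: μ = 4π²r³/T² = 1.32779×10^11 km³/s².
In km: r₁ = 1.45 × 1.496×10^8 = 2.1692×10^8 km; r₂ = 8.06 × 1.496×10^8 = 1.205776×10^9 km.
Transfer-ellipse semi-major axis a_t = (r₁ + r₂)/2 = (2.1692×10^8 + 1.205776×10^9)/2 = 7.11348×10^8 km.
Circular speed at r₁: v₁ = √(μ/r₁) = √(1.32779×10^11/2.1692×10^8) = 24.74 km/s.
Transfer-orbit speed at r₁ (vis-viva): v_p = √[μ(2/r₁ − 1/a_t)] = 32.21 km/s.
First burn Δv₁ = |v_p − v₁| = 7.470 km/s.
Circular speed at r₂: v₂ = √(μ/r₂) = 10.494 km/s.
Transfer-orbit speed at r₂: v_a = √[μ(2/r₂ − 1/a_t)] = 5.7948 km/s.
Second burn Δv₂ = |v₂ − v_a| = 4.699 km/s.
Δv = Δv₁ + Δv₂ = 7.470 + 4.699 = 12.17 km/s.

Δv = 12.2 km/s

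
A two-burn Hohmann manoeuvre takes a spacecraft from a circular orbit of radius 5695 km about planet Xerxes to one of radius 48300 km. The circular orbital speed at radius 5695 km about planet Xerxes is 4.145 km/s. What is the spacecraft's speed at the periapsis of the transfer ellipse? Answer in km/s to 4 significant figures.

From the circular-orbit relation v² = μ/r at r = 5695 km: μ = v²r = (4.145)² × 5695 = 97845.9 km³/s².
Semi-major axis of the transfer orbit: a_t = (5695 + 48300)/2 = 26997.5 km.
The periapsis of the transfer ellipse is at r = 5695 km.
From the vis-viva equation, v = √[μ(2/r − 1/a_t)] = 5.544 km/s.

v = 5.544 km/s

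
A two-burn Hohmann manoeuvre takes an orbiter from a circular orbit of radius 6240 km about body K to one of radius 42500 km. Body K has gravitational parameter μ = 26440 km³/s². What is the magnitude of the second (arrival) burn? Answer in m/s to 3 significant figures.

Semi-major axis of the transfer orbit: a_t = (6240 + 42500)/2 = 24370 km.
On the circular orbit at r = 42500 km, v_c = √(μ/r) = 0.7887 km/s.
Transfer-orbit speed at the same r (vis-viva, a = a_t): v_t = √[μ(2/r − 1/a_t)] = 0.3991 km/s.
Δv₂ = |v_t − v_c| = |0.3991 − 0.7887| = 0.3896 km/s.

Δv₂ = 390 m/s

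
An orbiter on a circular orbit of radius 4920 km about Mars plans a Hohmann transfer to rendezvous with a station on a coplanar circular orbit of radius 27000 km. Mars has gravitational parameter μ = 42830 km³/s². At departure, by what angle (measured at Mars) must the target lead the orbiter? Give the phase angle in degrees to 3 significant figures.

φ = 98.2°

Transfer-ellipse semi-major axis a_t = (r₁ + r₂)/2 = (4920 + 27000)/2 = 15960 km.
Transfer time t = π√(a_t³/μ) = 30607.3 s.
The target's mean motion on its circular orbit is ω₂ = √(μ/r₂³) = 4.66475×10^-5 rad/s.
Angle swept by the target during transfer: ω₂·t = 1.42775 rad = 81.80°.
Arrival is 180° from departure on the ellipse, so φ = 180° − 81.80° = 98.2°.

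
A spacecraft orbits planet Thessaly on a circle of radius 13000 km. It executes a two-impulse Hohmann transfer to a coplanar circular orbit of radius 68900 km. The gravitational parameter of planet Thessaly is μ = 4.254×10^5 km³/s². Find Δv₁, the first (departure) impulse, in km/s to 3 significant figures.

The Hohmann ellipse has a_t = (r₁ + r₂)/2 = 40950 km.
Circular speed at r = 13000 km: v_c = √(μ/r) = 5.720 km/s.
Transfer-orbit speed at the same r (vis-viva, a = a_t): v_t = √[μ(2/r − 1/a_t)] = 7.420 km/s.
Δv₁ = |v_t − v_c| = |7.420 − 5.720| = 1.700 km/s.

Δv₁ = 1.70 km/s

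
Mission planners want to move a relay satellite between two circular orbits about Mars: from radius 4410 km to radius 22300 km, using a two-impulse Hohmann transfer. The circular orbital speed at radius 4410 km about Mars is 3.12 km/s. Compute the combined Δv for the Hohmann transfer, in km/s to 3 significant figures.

From the circular-orbit relation v² = μ/r at r = 4410 km: μ = v²r = (3.12)² × 4410 = 42928.7 km³/s².
The Hohmann ellipse has a_t = (r₁ + r₂)/2 = 13355 km.
Circular speed at r₁: v₁ = √(μ/r₁) = √(42928.7/4410) = 3.1200 km/s.
On the transfer ellipse at r₁, vis-viva gives v_p = √[μ(2/r₁ − 1/a_t)] = 4.0317 km/s.
First burn Δv₁ = |v_p − v₁| = 0.9117 km/s.
At r₂, v₂ = √(μ/r₂) = 1.3875 km/s.
Transfer-orbit speed at r₂: v_a = √[μ(2/r₂ − 1/a_t)] = 0.79729 km/s.
Second burn Δv₂ = |v₂ − v_a| = 0.5902 km/s.
Δv = Δv₁ + Δv₂ = 0.9117 + 0.5902 = 1.502 km/s.

Δv = 1.50 km/s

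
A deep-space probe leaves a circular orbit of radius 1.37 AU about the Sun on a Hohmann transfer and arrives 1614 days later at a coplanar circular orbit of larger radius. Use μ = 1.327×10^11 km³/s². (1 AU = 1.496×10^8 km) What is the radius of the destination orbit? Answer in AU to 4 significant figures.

r₂ = 7.179 AU

In km: r₁ = 1.37 × 1.496×10^8 = 2.04952×10^8 km.
Transfer time t = 1614 days = 1.394496×10^8 s, and t = π√(a_t³/μ).
So a_t = (μ t²/π²)^(1/3) = (1.327×10^11 × (1.394496×10^8)² / π²)^(1/3) = 6.3944×10^8 km.
Since a_t = (r₁ + r₂)/2, r₂ = 2a_t − r₁ = 2×6.3944×10^8 − 2.04952×10^8 = 1.073928×10^9 km.
In AU: r₂ = 1.073928×10^9 / 1.496×10^8 = 7.179 AU.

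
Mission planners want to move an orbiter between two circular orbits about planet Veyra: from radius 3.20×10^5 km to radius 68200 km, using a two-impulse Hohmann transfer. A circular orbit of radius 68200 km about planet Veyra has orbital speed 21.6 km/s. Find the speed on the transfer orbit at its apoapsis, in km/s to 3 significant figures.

v = 5.91 km/s

From the circular-orbit relation v² = μ/r at r = 68200 km: μ = v²r = (21.6)² × 68200 = 3.18194×10^7 km³/s².
Transfer-ellipse semi-major axis a_t = (r₁ + r₂)/2 = (3.200×10^5 + 68200)/2 = 1.941×10^5 km.
At apoapsis, r = 3.200×10^5 km.
Vis-viva: v = √[μ(2/r − 1/a_t)] = √[3.18194×10^7 × (2/3.200×10^5 − 1/1.941×10^5)] = 5.911 km/s.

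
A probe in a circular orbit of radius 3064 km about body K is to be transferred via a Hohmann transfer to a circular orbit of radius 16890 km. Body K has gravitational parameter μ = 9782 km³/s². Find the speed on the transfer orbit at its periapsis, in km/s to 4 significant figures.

v = 2.325 km/s

Transfer-ellipse semi-major axis a_t = (r₁ + r₂)/2 = (3064 + 16890)/2 = 9977 km.
At periapsis, r = 3064 km.
Vis-viva: v = √[μ(2/r − 1/a_t)] = √[9782 × (2/3064 − 1/9977)] = 2.325 km/s.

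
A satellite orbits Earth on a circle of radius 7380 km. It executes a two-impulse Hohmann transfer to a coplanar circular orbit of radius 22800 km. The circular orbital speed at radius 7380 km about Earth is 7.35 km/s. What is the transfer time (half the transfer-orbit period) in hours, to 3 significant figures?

From the circular-orbit relation v² = μ/r at r = 7380 km: μ = v²r = (7.35)² × 7380 = 3.98686×10^5 km³/s².
The Hohmann ellipse has a_t = (r₁ + r₂)/2 = 15090 km.
By Kepler's third law the transfer-orbit period is T = 2π√(a_t³/μ), so t = T/2 = 9223 s.
Converting: 9223 s ÷ 3600 s/hour = 2.56 hours.

t = 2.56 hours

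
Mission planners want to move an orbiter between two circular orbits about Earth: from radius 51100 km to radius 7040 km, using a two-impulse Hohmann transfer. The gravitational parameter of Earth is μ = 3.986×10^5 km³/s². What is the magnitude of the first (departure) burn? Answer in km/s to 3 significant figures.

The Hohmann ellipse has a_t = (r₁ + r₂)/2 = 29070 km.
Circular speed at r = 51100 km: v_c = √(μ/r) = 2.79292 km/s.
Vis-viva on the transfer ellipse at r = 51100 km gives v_t = √[μ(2/r − 1/a_t)] = 1.37443 km/s.
Δv₁ = |v_t − v_c| = |1.37443 − 2.79292| = 1.418 km/s.

Δv₁ = 1.42 km/s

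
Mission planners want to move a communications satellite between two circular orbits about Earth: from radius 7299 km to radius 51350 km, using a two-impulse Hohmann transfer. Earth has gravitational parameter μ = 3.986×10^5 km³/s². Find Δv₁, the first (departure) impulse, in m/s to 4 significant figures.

Δv₁ = 2389 m/s

Semi-major axis of the transfer orbit: a_t = (7299 + 51350)/2 = 29324.5 km.
On the circular orbit at r = 7299 km, v_c = √(μ/r) = 7.390 km/s.
Vis-viva on the transfer ellipse at r = 7299 km gives v_t = √[μ(2/r − 1/a_t)] = 9.779 km/s.
Δv₁ = |v_t − v_c| = |9.779 − 7.390| = 2.389 km/s.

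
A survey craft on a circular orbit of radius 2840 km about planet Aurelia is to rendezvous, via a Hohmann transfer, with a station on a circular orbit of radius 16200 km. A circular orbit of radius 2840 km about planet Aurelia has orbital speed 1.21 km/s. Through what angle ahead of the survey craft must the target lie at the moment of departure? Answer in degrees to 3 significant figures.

φ = 98.9°

From the circular-orbit relation v² = μ/r at r = 2840 km: μ = v²r = (1.21)² × 2840 = 4158.04 km³/s².
Transfer-ellipse semi-major axis a_t = (r₁ + r₂)/2 = (2840 + 16200)/2 = 9520 km.
Transfer time t = π√(a_t³/μ) = 45254.4 s.
Target angular speed ω₂ = √(μ/r₂³) = 3.12732×10^-5 rad/s.
Angle swept by the target during transfer: ω₂·t = 1.41525 rad = 81.09°.
The survey craft traverses 180° on the transfer ellipse, so the target must lead by 180° − 81.09° = 98.9°.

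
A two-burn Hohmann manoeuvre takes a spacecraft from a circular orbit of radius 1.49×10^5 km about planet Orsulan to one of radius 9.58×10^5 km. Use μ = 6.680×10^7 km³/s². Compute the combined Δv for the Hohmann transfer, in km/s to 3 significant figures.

Transfer-ellipse semi-major axis a_t = (r₁ + r₂)/2 = (1.490×10^5 + 9.580×10^5)/2 = 5.535×10^5 km.
Circular speed at r₁: v₁ = √(μ/r₁) = √(6.680×10^7/1.490×10^5) = 21.174 km/s.
Transfer-orbit speed at r₁ (v² = μ(2/r − 1/a)): v_p = √[μ(2/r₁ − 1/a_t)] = 27.856 km/s.
First burn Δv₁ = |v_p − v₁| = 6.682 km/s.
Circular speed at r₂: v₂ = √(μ/r₂) = 8.3504 km/s.
Transfer-orbit speed at r₂: v_a = √[μ(2/r₂ − 1/a_t)] = 4.3325 km/s.
Second burn Δv₂ = |v₂ − v_a| = 4.018 km/s.
Total Δv = Δv₁ + Δv₂ = 10.70 km/s.

Δv = 10.7 km/s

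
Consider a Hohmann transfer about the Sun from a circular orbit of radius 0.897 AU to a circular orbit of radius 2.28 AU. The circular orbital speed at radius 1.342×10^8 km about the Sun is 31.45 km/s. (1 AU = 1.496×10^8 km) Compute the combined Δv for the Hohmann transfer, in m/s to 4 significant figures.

Δv = 11130 m/s

From the circular-orbit relation v² = μ/r at r = 1.342×10^8 km: μ = v²r = (31.45)² × 1.342×10^8 = 1.32738×10^11 km³/s².
In km: r₁ = 0.897 × 1.496×10^8 = 1.341912×10^8 km; r₂ = 2.28 × 1.496×10^8 = 3.41088×10^8 km.
The Hohmann ellipse has a_t = (r₁ + r₂)/2 = 2.376396×10^8 km.
At r₁ the circular-orbit speed is v₁ = √(μ/r₁) = 31.451 km/s.
Transfer-orbit speed at r₁ (vis-viva): v_p = √[μ(2/r₁ − 1/a_t)] = 37.680 km/s.
First burn Δv₁ = |v_p − v₁| = 6.229 km/s.
At r₂, v₂ = √(μ/r₂) = 19.727 km/s.
Transfer-orbit speed at r₂: v_a = √[μ(2/r₂ − 1/a_t)] = 14.824 km/s.
Second burn Δv₂ = |v₂ − v_a| = 4.903 km/s.
Δv = Δv₁ + Δv₂ = 6.229 + 4.903 = 11.13 km/s.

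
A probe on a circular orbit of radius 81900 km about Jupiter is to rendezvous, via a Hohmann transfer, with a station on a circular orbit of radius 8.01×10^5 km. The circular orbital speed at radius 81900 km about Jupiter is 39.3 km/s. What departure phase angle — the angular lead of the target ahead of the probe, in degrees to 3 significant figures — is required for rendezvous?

From the circular-orbit relation v² = μ/r at r = 81900 km: μ = v²r = (39.3)² × 81900 = 1.26494×10^8 km³/s².
Transfer-ellipse semi-major axis a_t = (r₁ + r₂)/2 = (81900 + 8.010×10^5)/2 = 4.4145×10^5 km.
Transfer time t = π√(a_t³/μ) = 81929 s.
Target angular speed ω₂ = √(μ/r₂³) = 1.5689×10^-5 rad/s.
Angle swept by the target during transfer: ω₂·t = 1.2854 rad = 73.65°.
The probe traverses 180° on the transfer ellipse, so the target must lead by 180° − 73.65° = 106°.

φ = 106°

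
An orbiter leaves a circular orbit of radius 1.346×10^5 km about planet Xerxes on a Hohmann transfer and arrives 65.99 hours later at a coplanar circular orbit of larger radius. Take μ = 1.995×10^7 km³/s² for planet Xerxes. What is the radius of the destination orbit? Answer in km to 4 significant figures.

r₂ = 8.354×10^5 km

Transfer time t = 65.99 hours = 2.37564×10^5 s, and t = π√(a_t³/μ).
So a_t = (μ t²/π²)^(1/3) = (1.995×10^7 × (2.37564×10^5)² / π²)^(1/3) = 4.8499×10^5 km.
Since a_t = (r₁ + r₂)/2, r₂ = 2a_t − r₁ = 2×4.8499×10^5 − 1.346×10^5 = 8.3538×10^5 km.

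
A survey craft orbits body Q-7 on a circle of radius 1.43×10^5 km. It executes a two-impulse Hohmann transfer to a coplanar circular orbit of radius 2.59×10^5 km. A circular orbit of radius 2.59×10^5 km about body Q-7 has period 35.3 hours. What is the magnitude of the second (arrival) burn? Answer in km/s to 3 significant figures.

From Kepler's third law T² = 4π²r³/μ at r = 2.59×10^5 km, T = 35.3 hours = 35.3 × 3600 s = 1.2708×10^5 s: μ = 4π²r³/T² = 4.24722×10^7 km³/s².
Transfer-ellipse semi-major axis a_t = (r₁ + r₂)/2 = (1.430×10^5 + 2.590×10^5)/2 = 2.010×10^5 km.
Circular speed at r = 2.590×10^5 km: v_c = √(μ/r) = 12.80567 km/s.
Transfer-orbit speed at the same r (vis-viva, a = a_t): v_t = √[μ(2/r − 1/a_t)] = 10.80121 km/s.
Δv₂ = |v_t − v_c| = |10.80121 − 12.80567| = 2.004 km/s.

Δv₂ = 2.00 km/s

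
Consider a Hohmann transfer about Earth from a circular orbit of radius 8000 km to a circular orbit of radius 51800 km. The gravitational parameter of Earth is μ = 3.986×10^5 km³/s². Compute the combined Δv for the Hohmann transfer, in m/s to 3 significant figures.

Δv = 3570 m/s

The Hohmann ellipse has a_t = (r₁ + r₂)/2 = 29900 km.
Circular speed at r₁: v₁ = √(μ/r₁) = √(3.986×10^5/8000) = 7.059 km/s.
On the transfer ellipse at r₁, v² = μ(2/r − 1/a) gives v_p = √[μ(2/r₁ − 1/a_t)] = 9.291 km/s.
First burn Δv₁ = |v_p − v₁| = 2.232 km/s.
Circular speed at r₂: v₂ = √(μ/r₂) = 2.774 km/s.
Transfer-orbit speed at r₂: v_a = √[μ(2/r₂ − 1/a_t)] = 1.435 km/s.
Second burn Δv₂ = |v₂ − v_a| = 1.339 km/s.
Total Δv = Δv₁ + Δv₂ = 3.571 km/s.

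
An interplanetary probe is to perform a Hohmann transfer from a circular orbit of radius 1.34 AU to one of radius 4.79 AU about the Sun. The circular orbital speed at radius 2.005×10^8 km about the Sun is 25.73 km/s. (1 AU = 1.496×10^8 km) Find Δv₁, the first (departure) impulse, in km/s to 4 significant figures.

From the circular-orbit relation v² = μ/r at r = 2.005×10^8 km: μ = v²r = (25.73)² × 2.005×10^8 = 1.32738×10^11 km³/s².
In km: r₁ = 1.34 × 1.496×10^8 = 2.00464×10^8 km; r₂ = 4.79 × 1.496×10^8 = 7.16584×10^8 km.
Semi-major axis of the transfer orbit: a_t = (2.00464×10^8 + 7.16584×10^8)/2 = 4.58524×10^8 km.
On the circular orbit at r = 2.00464×10^8 km, v_c = √(μ/r) = 25.7323 km/s.
Transfer-orbit speed at the same r (vis-viva, a = a_t): v_t = √[μ(2/r − 1/a_t)] = 32.1685 km/s.
Δv₁ = |v_t − v_c| = |32.1685 − 25.7323| = 6.436 km/s.

Δv₁ = 6.436 km/s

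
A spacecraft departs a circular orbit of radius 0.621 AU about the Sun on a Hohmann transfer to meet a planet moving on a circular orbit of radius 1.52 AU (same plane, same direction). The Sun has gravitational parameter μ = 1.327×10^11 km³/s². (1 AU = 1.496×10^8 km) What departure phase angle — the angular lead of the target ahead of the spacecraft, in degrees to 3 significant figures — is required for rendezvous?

In km: r₁ = 0.621 × 1.496×10^8 = 9.29016×10^7 km; r₂ = 1.52 × 1.496×10^8 = 2.27392×10^8 km.
Transfer-ellipse semi-major axis a_t = (r₁ + r₂)/2 = (9.29016×10^7 + 2.27392×10^8)/2 = 1.601468×10^8 km.
The half-period of the transfer ellipse is t = π√(a_t³/μ) = 1.7478×10^7 s.
The target's mean motion on its circular orbit is ω₂ = √(μ/r₂³) = 1.0624×10^-7 rad/s.
Angle swept by the target during transfer: ω₂·t = 1.857 rad = 106.4°.
Arrival is 180° from departure on the ellipse, so φ = 180° − 106.4° = 73.6°.

φ = 73.6°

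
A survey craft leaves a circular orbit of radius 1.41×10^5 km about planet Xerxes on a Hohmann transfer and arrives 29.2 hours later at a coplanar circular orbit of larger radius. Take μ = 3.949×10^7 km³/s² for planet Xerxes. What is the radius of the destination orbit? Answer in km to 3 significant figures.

r₂ = 5.66×10^5 km

Transfer time t = 29.2 hours = 1.0512×10^5 s, and t = π√(a_t³/μ).
So a_t = (μ t²/π²)^(1/3) = (3.949×10^7 × (1.0512×10^5)² / π²)^(1/3) = 3.5361×10^5 km.
Since a_t = (r₁ + r₂)/2, r₂ = 2a_t − r₁ = 2×3.5361×10^5 − 1.410×10^5 = 5.6622×10^5 km.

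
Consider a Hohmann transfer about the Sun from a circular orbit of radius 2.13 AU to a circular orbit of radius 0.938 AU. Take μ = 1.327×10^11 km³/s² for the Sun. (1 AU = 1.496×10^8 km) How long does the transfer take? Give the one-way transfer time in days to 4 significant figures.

t = 347.0 days

In km: r₁ = 2.13 × 1.496×10^8 = 3.18648×10^8 km; r₂ = 0.938 × 1.496×10^8 = 1.403248×10^8 km.
Semi-major axis of the transfer orbit: a_t = (3.18648×10^8 + 1.403248×10^8)/2 = 2.294864×10^8 km.
Transfer time t = π√(a_t³/μ) = π√((2.294864×10^8)³ / 1.327×10^11) = 2.998×10^7 s.
Converting: 2.998×10^7 s ÷ 86400 s/day = 347.0 days.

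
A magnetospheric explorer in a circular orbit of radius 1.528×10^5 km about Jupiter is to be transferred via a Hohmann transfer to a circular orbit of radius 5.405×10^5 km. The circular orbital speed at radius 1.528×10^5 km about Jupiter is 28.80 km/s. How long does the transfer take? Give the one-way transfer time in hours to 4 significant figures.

t = 15.82 hours

From the circular-orbit relation v² = μ/r at r = 1.528×10^5 km: μ = v²r = (28.80)² × 1.528×10^5 = 1.26738×10^8 km³/s².
Semi-major axis of the transfer orbit: a_t = (1.528×10^5 + 5.405×10^5)/2 = 3.4665×10^5 km.
Transfer time t = π√(a_t³/μ) = π√((3.4665×10^5)³ / 1.26738×10^8) = 56960 s.
Converting: 56960 s ÷ 3600 s/hour = 15.82 hours.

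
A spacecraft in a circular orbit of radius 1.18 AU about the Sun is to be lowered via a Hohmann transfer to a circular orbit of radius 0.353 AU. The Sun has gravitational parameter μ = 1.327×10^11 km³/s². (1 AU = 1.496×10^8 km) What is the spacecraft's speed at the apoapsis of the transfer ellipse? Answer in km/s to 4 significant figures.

v = 18.61 km/s

In km: r₁ = 1.18 × 1.496×10^8 = 1.76528×10^8 km; r₂ = 0.353 × 1.496×10^8 = 5.28088×10^7 km.
The Hohmann ellipse has a_t = (r₁ + r₂)/2 = 1.146684×10^8 km.
The apoapsis of the transfer ellipse is at r = 1.76528×10^8 km.
Vis-viva: v = √[μ(2/r − 1/a_t)] = √[1.327×10^11 × (2/1.76528×10^8 − 1/1.146684×10^8)] = 18.61 km/s.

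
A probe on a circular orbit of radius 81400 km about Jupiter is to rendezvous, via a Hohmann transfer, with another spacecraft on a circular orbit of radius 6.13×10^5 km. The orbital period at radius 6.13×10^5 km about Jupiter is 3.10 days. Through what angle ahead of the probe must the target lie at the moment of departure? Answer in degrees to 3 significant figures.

From Kepler's third law T² = 4π²r³/μ at r = 6.13×10^5 km, T = 3.10 days = 3.10 × 86400 s = 2.6784×10^5 s: μ = 4π²r³/T² = 1.26762×10^8 km³/s².
The Hohmann ellipse has a_t = (r₁ + r₂)/2 = 3.472×10^5 km.
The half-period of the transfer ellipse is t = π√(a_t³/μ) = 57085.3 s.
The target's mean motion on its circular orbit is ω₂ = √(μ/r₂³) = 2.34587×10^-5 rad/s.
Angle swept by the target during transfer: ω₂·t = 1.33915 rad = 76.73°.
The probe traverses 180° on the transfer ellipse, so the target must lead by 180° − 76.73° = 103°.

φ = 103°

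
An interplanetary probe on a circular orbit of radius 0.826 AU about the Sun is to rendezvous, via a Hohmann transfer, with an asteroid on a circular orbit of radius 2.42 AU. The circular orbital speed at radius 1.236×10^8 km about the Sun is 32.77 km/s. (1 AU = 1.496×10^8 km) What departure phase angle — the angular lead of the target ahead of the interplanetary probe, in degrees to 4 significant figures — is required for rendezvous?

φ = 81.14°

From the circular-orbit relation v² = μ/r at r = 1.236×10^8 km: μ = v²r = (32.77)² × 1.236×10^8 = 1.32731×10^11 km³/s².
In km: r₁ = 0.826 × 1.496×10^8 = 1.235696×10^8 km; r₂ = 2.42 × 1.496×10^8 = 3.62032×10^8 km.
The Hohmann ellipse has a_t = (r₁ + r₂)/2 = 2.428008×10^8 km.
Transfer time t = π√(a_t³/μ) = 3.2624×10^7 s.
Target angular speed ω₂ = √(μ/r₂³) = 5.2889×10^-8 rad/s.
Angle swept by the target during transfer: ω₂·t = 1.7255 rad = 98.86°.
Arrival is 180° from departure on the ellipse, so φ = 180° − 98.86° = 81.14°.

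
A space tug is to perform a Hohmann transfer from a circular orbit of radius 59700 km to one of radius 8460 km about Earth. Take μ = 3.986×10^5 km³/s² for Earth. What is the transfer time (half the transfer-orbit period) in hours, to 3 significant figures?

t = 8.70 hours

The Hohmann ellipse has a_t = (r₁ + r₂)/2 = 34080 km.
By Kepler's third law the transfer-orbit period is T = 2π√(a_t³/μ), so t = T/2 = 31310 s.
Converting: 31310 s ÷ 3600 s/hour = 8.70 hours.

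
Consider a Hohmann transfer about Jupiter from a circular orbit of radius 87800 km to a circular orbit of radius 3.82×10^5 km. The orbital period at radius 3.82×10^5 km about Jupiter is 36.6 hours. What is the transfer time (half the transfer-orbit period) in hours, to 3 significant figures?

From Kepler's third law T² = 4π²r³/μ at r = 3.82×10^5 km, T = 36.6 hours = 36.6 × 3600 s = 1.3176×10^5 s: μ = 4π²r³/T² = 1.26760×10^8 km³/s².
Transfer-ellipse semi-major axis a_t = (r₁ + r₂)/2 = (87800 + 3.820×10^5)/2 = 2.349×10^5 km.
Transfer time t = π√(a_t³/μ) = π√((2.349×10^5)³ / 1.26760×10^8) = 31768 s.
Converting: 31768 s ÷ 3600 s/hour = 8.82 hours.

t = 8.82 hours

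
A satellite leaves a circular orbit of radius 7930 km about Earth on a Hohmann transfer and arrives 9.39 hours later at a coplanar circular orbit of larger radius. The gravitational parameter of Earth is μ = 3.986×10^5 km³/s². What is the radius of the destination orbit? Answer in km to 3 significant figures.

r₂ = 63800 km

Transfer time t = 9.39 hours = 33804 s, and t = π√(a_t³/μ).
So a_t = (μ t²/π²)^(1/3) = (3.986×10^5 × (33804)² / π²)^(1/3) = 35869 km.
Since a_t = (r₁ + r₂)/2, r₂ = 2a_t − r₁ = 2×35869 − 7930 = 63808 km.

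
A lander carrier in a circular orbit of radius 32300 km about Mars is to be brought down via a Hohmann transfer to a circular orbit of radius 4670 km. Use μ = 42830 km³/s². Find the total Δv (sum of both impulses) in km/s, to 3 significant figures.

Transfer-ellipse semi-major axis a_t = (r₁ + r₂)/2 = (32300 + 4670)/2 = 18485 km.
At r₁ the circular-orbit speed is v₁ = √(μ/r₁) = 1.15152 km/s.
Transfer-orbit speed at r₁ (vis-viva): v_a = √[μ(2/r₁ − 1/a_t)] = 0.578791 km/s.
First burn Δv₁ = |v_a − v₁| = 0.57273 km/s.
Circular speed at r₂: v₂ = √(μ/r₂) = 3.02842 km/s.
Transfer-orbit speed at r₂: v_p = √[μ(2/r₂ − 1/a_t)] = 4.00320 km/s.
Second burn Δv₂ = |v₂ − v_p| = 0.97478 km/s.
Δv = Δv₁ + Δv₂ = 0.57273 + 0.97478 = 1.548 km/s.

Δv = 1.55 km/s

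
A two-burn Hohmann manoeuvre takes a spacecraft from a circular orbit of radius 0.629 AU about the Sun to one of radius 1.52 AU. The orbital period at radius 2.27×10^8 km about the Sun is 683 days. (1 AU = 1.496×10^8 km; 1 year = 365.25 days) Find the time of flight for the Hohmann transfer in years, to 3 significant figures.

t = 0.557 years

From Kepler's third law T² = 4π²r³/μ at r = 2.27×10^8 km, T = 683 days = 683 × 86400 s = 5.90112×10^7 s: μ = 4π²r³/T² = 1.32608×10^11 km³/s².
In km: r₁ = 0.629 × 1.496×10^8 = 9.40984×10^7 km; r₂ = 1.52 × 1.496×10^8 = 2.27392×10^8 km.
Transfer-ellipse semi-major axis a_t = (r₁ + r₂)/2 = (9.40984×10^7 + 2.27392×10^8)/2 = 1.607452×10^8 km.
Half the transfer-orbit period gives t = π√(a_t³/μ) = 1.758×10^7 s.
Converting: 1.758×10^7 s ÷ 3.15576×10^7 s/year (365.25 × 86400) = 0.557 years.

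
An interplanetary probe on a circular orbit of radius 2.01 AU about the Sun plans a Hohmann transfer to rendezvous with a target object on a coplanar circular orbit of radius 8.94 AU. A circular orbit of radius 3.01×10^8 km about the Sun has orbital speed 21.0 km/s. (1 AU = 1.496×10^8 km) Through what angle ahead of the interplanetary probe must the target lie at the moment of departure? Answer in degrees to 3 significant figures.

From the circular-orbit relation v² = μ/r at r = 3.01×10^8 km: μ = v²r = (21.0)² × 3.01×10^8 = 1.32741×10^11 km³/s².
In km: r₁ = 2.01 × 1.496×10^8 = 3.00696×10^8 km; r₂ = 8.94 × 1.496×10^8 = 1.337424×10^9 km.
Semi-major axis of the transfer orbit: a_t = (3.00696×10^8 + 1.337424×10^9)/2 = 8.1906×10^8 km.
The half-period of the transfer ellipse is t = π√(a_t³/μ) = 2.021254×10^8 s.
Target angular speed ω₂ = √(μ/r₂³) = 7.449015×10^-9 rad/s.
Angle swept by the target during transfer: ω₂·t = 1.50564 rad = 86.27°.
The interplanetary probe traverses 180° on the transfer ellipse, so the target must lead by 180° − 86.27° = 93.7°.

φ = 93.7°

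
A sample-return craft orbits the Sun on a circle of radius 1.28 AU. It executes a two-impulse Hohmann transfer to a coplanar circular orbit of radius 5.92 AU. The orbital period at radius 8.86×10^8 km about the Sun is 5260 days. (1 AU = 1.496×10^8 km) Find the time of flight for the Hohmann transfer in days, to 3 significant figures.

t = 1250 days

From Kepler's third law T² = 4π²r³/μ at r = 8.86×10^8 km, T = 5260 days = 5260 × 86400 s = 4.54464×10^8 s: μ = 4π²r³/T² = 1.32942×10^11 km³/s².
In km: r₁ = 1.28 × 1.496×10^8 = 1.91488×10^8 km; r₂ = 5.92 × 1.496×10^8 = 8.85632×10^8 km.
Semi-major axis of the transfer orbit: a_t = (1.91488×10^8 + 8.85632×10^8)/2 = 5.3856×10^8 km.
Transfer time t = π√(a_t³/μ) = π√((5.3856×10^8)³ / 1.32942×10^11) = 1.077×10^8 s.
Converting: 1.077×10^8 s ÷ 86400 s/day = 1250 days.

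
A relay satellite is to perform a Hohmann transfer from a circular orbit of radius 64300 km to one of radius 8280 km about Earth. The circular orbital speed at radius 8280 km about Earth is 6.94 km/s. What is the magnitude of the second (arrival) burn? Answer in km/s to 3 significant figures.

Δv₂ = 2.30 km/s

From the circular-orbit relation v² = μ/r at r = 8280 km: μ = v²r = (6.94)² × 8280 = 3.98795×10^5 km³/s².
Transfer-ellipse semi-major axis a_t = (r₁ + r₂)/2 = (64300 + 8280)/2 = 36290 km.
Circular speed at r = 8280 km: v_c = √(μ/r) = 6.940 km/s.
Transfer-orbit speed at the same r (vis-viva, a = a_t): v_t = √[μ(2/r − 1/a_t)] = 9.238 km/s.
Δv₂ = |v_t − v_c| = |9.238 − 6.940| = 2.298 km/s.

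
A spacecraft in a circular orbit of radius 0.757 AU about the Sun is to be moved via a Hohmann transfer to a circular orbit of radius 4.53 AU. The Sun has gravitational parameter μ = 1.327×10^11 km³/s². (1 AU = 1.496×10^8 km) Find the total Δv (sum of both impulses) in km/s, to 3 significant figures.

Δv = 17.1 km/s

In km: r₁ = 0.757 × 1.496×10^8 = 1.132472×10^8 km; r₂ = 4.53 × 1.496×10^8 = 6.77688×10^8 km.
Transfer-ellipse semi-major axis a_t = (r₁ + r₂)/2 = (1.132472×10^8 + 6.77688×10^8)/2 = 3.954676×10^8 km.
At r₁ the circular-orbit speed is v₁ = √(μ/r₁) = 34.2312 km/s.
On the transfer ellipse at r₁, v² = μ(2/r − 1/a) gives v_p = √[μ(2/r₁ − 1/a_t)] = 44.8106 km/s.
First burn Δv₁ = |v_p − v₁| = 10.579 km/s.
At r₂, v₂ = √(μ/r₂) = 13.9933 km/s.
Transfer-orbit speed at r₂: v_a = √[μ(2/r₂ − 1/a_t)] = 7.48822 km/s.
Second burn Δv₂ = |v₂ − v_a| = 6.5051 km/s.
Total Δv = Δv₁ + Δv₂ = 17.08 km/s.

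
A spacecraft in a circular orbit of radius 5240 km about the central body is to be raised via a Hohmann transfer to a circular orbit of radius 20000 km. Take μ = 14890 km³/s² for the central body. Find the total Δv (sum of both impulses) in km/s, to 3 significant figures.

Δv = 0.743 km/s

Semi-major axis of the transfer orbit: a_t = (5240 + 20000)/2 = 12620 km.
At r₁ the circular-orbit speed is v₁ = √(μ/r₁) = 1.6857 km/s.
Transfer-orbit speed at r₁ (vis-viva equation): v_p = √[μ(2/r₁ − 1/a_t)] = 2.1221 km/s.
First burn Δv₁ = |v_p − v₁| = 0.4364 km/s.
At r₂, v₂ = √(μ/r₂) = 0.862844 km/s.
Transfer-orbit speed at r₂: v_a = √[μ(2/r₂ − 1/a_t)] = 0.555992 km/s.
Second burn Δv₂ = |v₂ − v_a| = 0.3069 km/s.
Δv = Δv₁ + Δv₂ = 0.4364 + 0.3069 = 0.7433 km/s.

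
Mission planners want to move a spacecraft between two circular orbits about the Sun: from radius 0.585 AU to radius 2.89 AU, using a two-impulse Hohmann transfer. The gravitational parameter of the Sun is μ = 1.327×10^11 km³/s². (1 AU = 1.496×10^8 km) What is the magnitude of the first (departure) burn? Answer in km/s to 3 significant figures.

In km: r₁ = 0.585 × 1.496×10^8 = 8.7516×10^7 km; r₂ = 2.89 × 1.496×10^8 = 4.32344×10^8 km.
The Hohmann ellipse has a_t = (r₁ + r₂)/2 = 2.5993×10^8 km.
Circular speed at r = 8.7516×10^7 km: v_c = √(μ/r) = 38.94 km/s.
Transfer-orbit speed at the same r (vis-viva, a = a_t): v_t = √[μ(2/r − 1/a_t)] = 50.22 km/s.
Δv₁ = |v_t − v_c| = |50.22 − 38.94| = 11.28 km/s.

Δv₁ = 11.3 km/s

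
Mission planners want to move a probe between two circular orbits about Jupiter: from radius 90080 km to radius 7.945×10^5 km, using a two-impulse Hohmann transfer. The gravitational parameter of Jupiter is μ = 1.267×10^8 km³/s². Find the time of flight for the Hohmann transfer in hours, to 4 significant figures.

Semi-major axis of the transfer orbit: a_t = (90080 + 7.945×10^5)/2 = 4.4229×10^5 km.
Transfer time t = π√(a_t³/μ) = π√((4.4229×10^5)³ / 1.267×10^8) = 82096 s.
Converting: 82096 s ÷ 3600 s/hour = 22.80 hours.

t = 22.80 hours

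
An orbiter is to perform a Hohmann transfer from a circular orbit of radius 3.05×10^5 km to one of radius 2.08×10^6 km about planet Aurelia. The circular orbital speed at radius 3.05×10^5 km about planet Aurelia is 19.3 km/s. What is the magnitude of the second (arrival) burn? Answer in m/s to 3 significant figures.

From the circular-orbit relation v² = μ/r at r = 3.05×10^5 km: μ = v²r = (19.3)² × 3.05×10^5 = 1.13609×10^8 km³/s².
Semi-major axis of the transfer orbit: a_t = (3.050×10^5 + 2.080×10^6)/2 = 1.1925×10^6 km.
On the circular orbit at r = 2.080×10^6 km, v_c = √(μ/r) = 7.391 km/s.
Vis-viva on the transfer ellipse at r = 2.080×10^6 km gives v_t = √[μ(2/r − 1/a_t)] = 3.738 km/s.
Δv₂ = |v_t − v_c| = |3.738 − 7.391| = 3.653 km/s.

Δv₂ = 3650 m/s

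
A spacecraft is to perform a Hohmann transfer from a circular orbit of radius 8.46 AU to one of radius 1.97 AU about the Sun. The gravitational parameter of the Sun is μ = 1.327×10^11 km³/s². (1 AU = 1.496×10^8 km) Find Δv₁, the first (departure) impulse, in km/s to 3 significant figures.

Δv₁ = 3.95 km/s

In km: r₁ = 8.46 × 1.496×10^8 = 1.265616×10^9 km; r₂ = 1.97 × 1.496×10^8 = 2.94712×10^8 km.
Transfer-ellipse semi-major axis a_t = (r₁ + r₂)/2 = (1.265616×10^9 + 2.94712×10^8)/2 = 7.80164×10^8 km.
Circular speed at r = 1.265616×10^9 km: v_c = √(μ/r) = 10.2396 km/s.
Transfer-orbit speed at the same r (vis-viva, a = a_t): v_t = √[μ(2/r − 1/a_t)] = 6.29347 km/s.
Δv₁ = |v_t − v_c| = |6.29347 − 10.2396| = 3.946 km/s.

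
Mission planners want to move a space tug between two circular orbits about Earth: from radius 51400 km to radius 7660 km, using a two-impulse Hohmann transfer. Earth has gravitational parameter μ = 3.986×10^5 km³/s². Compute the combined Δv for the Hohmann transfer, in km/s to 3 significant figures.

Transfer-ellipse semi-major axis a_t = (r₁ + r₂)/2 = (51400 + 7660)/2 = 29530 km.
Circular speed at r₁: v₁ = √(μ/r₁) = √(3.986×10^5/51400) = 2.7848 km/s.
On the transfer ellipse at r₁, vis-viva gives v_a = √[μ(2/r₁ − 1/a_t)] = 1.4183 km/s.
First burn Δv₁ = |v_a − v₁| = 1.3665 km/s.
Circular speed at r₂: v₂ = √(μ/r₂) = 7.2136 km/s.
Transfer-orbit speed at r₂: v_p = √[μ(2/r₂ − 1/a_t)] = 9.5171 km/s.
Second burn Δv₂ = |v₂ − v_p| = 2.3035 km/s.
Total Δv = Δv₁ + Δv₂ = 3.670 km/s.

Δv = 3.67 km/s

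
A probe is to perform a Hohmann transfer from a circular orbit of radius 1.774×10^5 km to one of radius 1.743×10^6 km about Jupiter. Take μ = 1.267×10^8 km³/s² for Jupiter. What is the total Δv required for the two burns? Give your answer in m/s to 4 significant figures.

Δv = 14140 m/s

Transfer-ellipse semi-major axis a_t = (r₁ + r₂)/2 = (1.774×10^5 + 1.743×10^6)/2 = 9.602×10^5 km.
Circular speed at r₁: v₁ = √(μ/r₁) = √(1.267×10^8/1.774×10^5) = 26.7246 km/s.
Transfer-orbit speed at r₁ (v² = μ(2/r − 1/a)): v_p = √[μ(2/r₁ − 1/a_t)] = 36.0064 km/s.
First burn Δv₁ = |v_p − v₁| = 9.282 km/s.
Circular speed at r₂: v₂ = √(μ/r₂) = 8.526 km/s.
Transfer-orbit speed at r₂: v_a = √[μ(2/r₂ − 1/a_t)] = 3.665 km/s.
Second burn Δv₂ = |v₂ − v_a| = 4.861 km/s.
Δv = Δv₁ + Δv₂ = 9.282 + 4.861 = 14.14 km/s.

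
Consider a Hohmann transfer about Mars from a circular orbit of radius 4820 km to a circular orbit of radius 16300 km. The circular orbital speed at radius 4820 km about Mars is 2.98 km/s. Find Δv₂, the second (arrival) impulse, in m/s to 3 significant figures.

From the circular-orbit relation v² = μ/r at r = 4820 km: μ = v²r = (2.98)² × 4820 = 42803.5 km³/s².
Transfer-ellipse semi-major axis a_t = (r₁ + r₂)/2 = (4820 + 16300)/2 = 10560 km.
On the circular orbit at r = 16300 km, v_c = √(μ/r) = 1.6205 km/s.
Transfer-orbit speed at the same r (vis-viva, a = a_t): v_t = √[μ(2/r − 1/a_t)] = 1.0948 km/s.
Δv₂ = |v_t − v_c| = |1.0948 − 1.6205| = 0.5257 km/s.

Δv₂ = 526 m/s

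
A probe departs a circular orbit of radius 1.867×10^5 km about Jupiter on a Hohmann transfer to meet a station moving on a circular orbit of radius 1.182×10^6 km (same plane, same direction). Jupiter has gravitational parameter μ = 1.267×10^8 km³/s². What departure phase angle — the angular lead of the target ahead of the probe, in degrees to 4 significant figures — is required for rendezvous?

φ = 100.7°

Semi-major axis of the transfer orbit: a_t = (1.867×10^5 + 1.182×10^6)/2 = 6.8435×10^5 km.
The half-period of the transfer ellipse is t = π√(a_t³/μ) = 1.580×10^5 s.
The target's mean motion on its circular orbit is ω₂ = √(μ/r₂³) = 8.759×10^-6 rad/s.
Angle swept by the target during transfer: ω₂·t = 1.384 rad = 79.30°.
Arrival is 180° from departure on the ellipse, so φ = 180° − 79.30° = 100.7°.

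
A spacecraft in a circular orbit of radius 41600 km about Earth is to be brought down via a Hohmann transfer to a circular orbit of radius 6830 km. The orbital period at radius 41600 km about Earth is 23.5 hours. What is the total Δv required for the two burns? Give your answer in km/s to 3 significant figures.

Δv = 3.82 km/s

From Kepler's third law T² = 4π²r³/μ at r = 41600 km, T = 23.5 hours = 23.5 × 3600 s = 84600 s: μ = 4π²r³/T² = 3.97099×10^5 km³/s².
Semi-major axis of the transfer orbit: a_t = (41600 + 6830)/2 = 24215 km.
Circular speed at r₁: v₁ = √(μ/r₁) = √(3.97099×10^5/41600) = 3.090 km/s.
On the transfer ellipse at r₁, vis-viva equation gives v_a = √[μ(2/r₁ − 1/a_t)] = 1.641 km/s.
First burn Δv₁ = |v_a − v₁| = 1.449 km/s.
Circular speed at r₂: v₂ = √(μ/r₂) = 7.625 km/s.
Transfer-orbit speed at r₂: v_p = √[μ(2/r₂ − 1/a_t)] = 9.994 km/s.
Second burn Δv₂ = |v₂ − v_p| = 2.369 km/s.
Total Δv = Δv₁ + Δv₂ = 3.818 km/s.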